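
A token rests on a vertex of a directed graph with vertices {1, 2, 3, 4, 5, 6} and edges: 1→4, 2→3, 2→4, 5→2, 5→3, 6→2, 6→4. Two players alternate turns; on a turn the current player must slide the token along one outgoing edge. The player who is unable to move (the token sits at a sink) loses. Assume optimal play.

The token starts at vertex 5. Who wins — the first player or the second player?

The first player wins.

Build the W/L table. Terminal = L. A non-terminal position is W if it has a move to some L; otherwise it is L.
Every edge goes from a vertex to one that appears earlier in the order 3, 4, 2, 1, 5, 6, so processing vertices in that order labels each vertex after all of its successors.
3: no outgoing edge → L
4: no outgoing edge → L
2: can move to 4, which is L ⇒ W
1: can move to 4, which is L ⇒ W
5: can move to 3, which is L ⇒ W
6: can move to 4, which is L ⇒ W
From 5 the player to move can move to 3, reaching an L position.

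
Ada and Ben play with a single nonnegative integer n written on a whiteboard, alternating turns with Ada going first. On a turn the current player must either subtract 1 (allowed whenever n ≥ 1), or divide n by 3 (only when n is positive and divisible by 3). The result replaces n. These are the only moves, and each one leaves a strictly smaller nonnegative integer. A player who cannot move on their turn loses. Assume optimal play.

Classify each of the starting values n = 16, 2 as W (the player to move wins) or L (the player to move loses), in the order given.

Work bottom-up. With no move the player to move loses. Otherwise the position is W if at least one move leads to an L position for the opponent, and L if every move leads to a W.
n=0: no move → L
n=1: W (go to 0, an L position)
n=2: L (sole option 1(W) is W)
n=3: W (go to 2, an L position)
n=4: L (sole option 3(W) is W)
n=5: W (go to 4, an L position)
n=6: W (go to 2, an L position)
n=7: L (sole option 6(W) is W)
n=8: W (go to 7, an L position)
n=9: L (options 3(W), 8(W) are all W)
n=10: W (go to 9, an L position)
n=11: L (sole option 10(W) is W)
n=12: W (go to 4, an L position)
n=13: L (sole option 12(W) is W)
n=14: W (go to 13, an L position)
n=15: L (options 5(W), 14(W) are all W)
n=16: W (go to 15, an L position)

16: W, 2: L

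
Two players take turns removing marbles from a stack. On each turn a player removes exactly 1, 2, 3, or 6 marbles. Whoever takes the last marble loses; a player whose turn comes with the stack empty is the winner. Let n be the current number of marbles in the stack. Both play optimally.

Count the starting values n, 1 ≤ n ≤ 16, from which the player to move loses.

Positions with no move are W. A position that does have a move is losing for the player to move precisely when every available move leads to a winning position for the opponent. Fill in the labels:
n=0: no move; the opponent has just taken the last marble and therefore loses → W
n=1: L (sole option 0(W) is W)
n=2: W (go to 1, an L position)
n=3: W (go to 1, an L position)
n=4: W (go to 1, an L position)
n=5: L (options 4(W), 3(W), 2(W) are all W)
n=6: W (go to 5, an L position)
n=7: W (go to 5, an L position)
n=8: W (go to 5, an L position)
n=9: L (options 8(W), 7(W), 6(W), 3(W) are all W)
n=10: W (go to 9, an L position)
n=11: W (go to 9, an L position)
n=12: W (go to 9, an L position)
n=13: L (options 12(W), 11(W), 10(W), 7(W) are all W)
n=14: W (go to 13, an L position)
n=15: W (go to 13, an L position)
n=16: W (go to 13, an L position)
L entries with 1 ≤ n ≤ 16 (the range starts at n=1): n = 1, 5, 9, 13; that makes 4.

4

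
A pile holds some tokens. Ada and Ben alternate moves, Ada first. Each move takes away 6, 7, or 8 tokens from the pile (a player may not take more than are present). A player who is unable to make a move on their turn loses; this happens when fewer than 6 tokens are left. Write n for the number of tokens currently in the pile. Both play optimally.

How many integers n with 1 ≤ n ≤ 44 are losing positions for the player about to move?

20

Classify positions by backward induction: terminal positions (no move available) are L. From any other position, the mover wins iff some move reaches an L.
n=0: no move → L
n=1: no move → L
n=2: no move → L
n=3: no move → L
n=4: no move → L
n=5: no move → L
n=6: can move to 0, which is L ⇒ W
n=7: can move to 1, which is L ⇒ W
n=8: can move to 2, which is L ⇒ W
n=9: can move to 3, which is L ⇒ W
n=10: can move to 4, which is L ⇒ W
n=11: can move to 5, which is L ⇒ W
n=12: can move to 5, which is L ⇒ W
n=13: can move to 5, which is L ⇒ W
n=14: moves to 8(W), 7(W), 6(W); every one is W ⇒ L
n=15: moves to 9(W), 8(W), 7(W); every one is W ⇒ L
n=16: moves to 10(W), 9(W), 8(W); every one is W ⇒ L
n=17: moves to 11(W), 10(W), 9(W); every one is W ⇒ L
n=18: moves to 12(W), 11(W), 10(W); every one is W ⇒ L
n=19: moves to 13(W), 12(W), 11(W); every one is W ⇒ L
n=20: can move to 14, which is L ⇒ W
n=21: can move to 15, which is L ⇒ W
n=22: can move to 16, which is L ⇒ W
n=23: can move to 17, which is L ⇒ W
n=24: can move to 18, which is L ⇒ W
n=25: can move to 19, which is L ⇒ W
n=26: can move to 19, which is L ⇒ W
n=27: can move to 19, which is L ⇒ W
n=28: moves to 22(W), 21(W), 20(W); every one is W ⇒ L
n=29: moves to 23(W), 22(W), 21(W); every one is W ⇒ L
n=30: moves to 24(W), 23(W), 22(W); every one is W ⇒ L
n=31: moves to 25(W), 24(W), 23(W); every one is W ⇒ L
n=32: moves to 26(W), 25(W), 24(W); every one is W ⇒ L
n=33: moves to 27(W), 26(W), 25(W); every one is W ⇒ L
n=34: can move to 28, which is L ⇒ W
n=35: can move to 29, which is L ⇒ W
n=36: can move to 30, which is L ⇒ W
n=37: can move to 31, which is L ⇒ W
n=38: can move to 32, which is L ⇒ W
n=39: can move to 33, which is L ⇒ W
n=40: can move to 33, which is L ⇒ W
n=41: can move to 33, which is L ⇒ W
n=42: moves to 36(W), 35(W), 34(W); every one is W ⇒ L
n=43: moves to 37(W), 36(W), 35(W); every one is W ⇒ L
n=44: moves to 38(W), 37(W), 36(W); every one is W ⇒ L
L entries with 1 ≤ n ≤ 44 (n=0 is outside the asked range and is not counted): n = 1, 2, 3, 4, 5, 14, 15, 16, 17, 18, 19, 28, 29, 30, 31, 32, 33, 42, 43, 44; that makes 20.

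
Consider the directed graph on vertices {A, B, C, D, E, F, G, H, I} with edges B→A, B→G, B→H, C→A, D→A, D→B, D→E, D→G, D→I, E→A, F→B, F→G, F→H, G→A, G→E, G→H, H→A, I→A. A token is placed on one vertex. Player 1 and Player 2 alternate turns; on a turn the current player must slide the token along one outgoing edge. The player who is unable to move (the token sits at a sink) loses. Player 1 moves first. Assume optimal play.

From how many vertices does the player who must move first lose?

2

Classify positions by backward induction: terminal positions (no move available) are L. From any other position, the mover wins iff some move reaches an L.
Every edge goes from a vertex to one that appears earlier in the order A, H, E, G, B, I, C, F, D, so processing vertices in that order labels each vertex after all of its successors.
A: no outgoing edge → L
H: W (go to A, an L position)
E: W (go to A, an L position)
G: W (go to A, an L position)
B: W (go to A, an L position)
I: W (go to A, an L position)
C: W (go to A, an L position)
F: L (options B(W), G(W), H(W) are all W)
D: W (go to A, an L position)
The L vertices are A, F; that is 2 in all.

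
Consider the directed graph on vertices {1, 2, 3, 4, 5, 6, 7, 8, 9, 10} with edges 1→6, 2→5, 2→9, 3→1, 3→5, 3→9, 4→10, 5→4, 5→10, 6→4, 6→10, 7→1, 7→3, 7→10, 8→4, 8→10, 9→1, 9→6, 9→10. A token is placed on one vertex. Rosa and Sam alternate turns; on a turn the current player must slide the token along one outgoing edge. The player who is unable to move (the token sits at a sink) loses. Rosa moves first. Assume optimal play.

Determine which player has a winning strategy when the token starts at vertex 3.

Rosa wins.

Label each position W (a win for the player to move) or L (a loss). A position with no legal move is L; any other position is W exactly when some move reaches an L, and L when every move reaches a W.
Every edge goes from a vertex to one that appears earlier in the order 10, 4, 6, 1, 5, 9, 2, 3, 7, 8, so processing vertices in that order labels each vertex after all of its successors.
10: no outgoing edge → L
4: →10(L), so W
6: →10(L), so W
1: →6(W) only, which is W, so L
5: →10(L), so W
9: →1(L), so W
2: →9(W), 5(W) — all W, so L
3: →1(L), so W
7: →1(L), so W
8: →10(L), so W
From 3 Rosa can move to 1, reaching an L position.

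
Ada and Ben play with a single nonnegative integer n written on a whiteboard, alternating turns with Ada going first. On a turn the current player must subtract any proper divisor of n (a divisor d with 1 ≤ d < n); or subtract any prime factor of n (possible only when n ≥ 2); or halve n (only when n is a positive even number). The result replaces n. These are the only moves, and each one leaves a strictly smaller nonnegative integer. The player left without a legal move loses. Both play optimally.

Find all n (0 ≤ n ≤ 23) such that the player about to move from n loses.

0, 1, 4, 9, 14, 20

Compute win/loss labels from the base case upward. A position with no move is L. Any other position is W if it can reach an L in one move, else L.
n=0: no move → L
n=1: no move → L
n=2: W (go to 0, an L position)
n=3: W (go to 0, an L position)
n=4: L (options 2(W), 3(W) are all W)
n=5: W (go to 0, an L position)
n=6: W (go to 4, an L position)
n=7: W (go to 0, an L position)
n=8: W (go to 4, an L position)
n=9: L (options 6(W), 8(W) are all W)
n=10: W (go to 9, an L position)
n=11: W (go to 0, an L position)
n=12: W (go to 9, an L position)
n=13: W (go to 0, an L position)
n=14: L (options 7(W), 12(W), 13(W) are all W)
n=15: W (go to 14, an L position)
n=16: W (go to 14, an L position)
n=17: W (go to 0, an L position)
n=18: W (go to 9, an L position)
n=19: W (go to 0, an L position)
n=20: L (options 10(W), 15(W), 16(W), 18(W), 19(W) are all W)
n=21: W (go to 14, an L position)
n=22: W (go to 20, an L position)
n=23: W (go to 0, an L position)
Reading off the rows marked L gives the requested list; there are 6 such values of n.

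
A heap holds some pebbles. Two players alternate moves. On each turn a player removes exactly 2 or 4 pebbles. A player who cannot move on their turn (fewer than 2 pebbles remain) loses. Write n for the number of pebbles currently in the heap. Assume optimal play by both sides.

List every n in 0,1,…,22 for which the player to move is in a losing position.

Positions with no move are L. A position that does have a move is losing for the player to move precisely when every available move leads to a winning position for the opponent. Fill in the labels:
n=0: no move → L
n=1: no move → L
n=2: →0(L), so W
n=3: →1(L), so W
n=4: →0(L), so W
n=5: →1(L), so W
n=6: →4(W), 2(W) — all W, so L
n=7: →5(W), 3(W) — all W, so L
n=8: →6(L), so W
n=9: →7(L), so W
n=10: →6(L), so W
n=11: →7(L), so W
n=12: →10(W), 8(W) — all W, so L
n=13: →11(W), 9(W) — all W, so L
n=14: →12(L), so W
n=15: →13(L), so W
n=16: →12(L), so W
n=17: →13(L), so W
n=18: →16(W), 14(W) — all W, so L
n=19: →17(W), 15(W) — all W, so L
n=20: →18(L), so W
n=21: →19(L), so W
n=22: →18(L), so W
The losing starting values of n are exactly the entries labelled L in this table (8 of them).

0, 1, 6, 7, 12, 13, 18, 19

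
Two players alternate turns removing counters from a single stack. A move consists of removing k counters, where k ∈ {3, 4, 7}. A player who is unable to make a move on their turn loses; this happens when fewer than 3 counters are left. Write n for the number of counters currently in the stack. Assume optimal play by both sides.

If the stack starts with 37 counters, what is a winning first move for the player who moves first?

Remove 7, leaving 30.

Use the standard recursion: the mover loses at a terminal position; elsewhere, the mover wins exactly when some move hands the opponent an L position.
n=0: no move → L
n=1: no move → L
n=2: no move → L
n=3: can move to 0, which is L ⇒ W
n=4: can move to 1, which is L ⇒ W
n=5: can move to 2, which is L ⇒ W
n=6: can move to 2, which is L ⇒ W
n=7: can move to 0, which is L ⇒ W
n=8: can move to 1, which is L ⇒ W
n=9: can move to 2, which is L ⇒ W
n=10: moves to 7(W), 6(W), 3(W); every one is W ⇒ L
n=11: moves to 8(W), 7(W), 4(W); every one is W ⇒ L
n=12: moves to 9(W), 8(W), 5(W); every one is W ⇒ L
n=13: can move to 10, which is L ⇒ W
n=14: can move to 11, which is L ⇒ W
n=15: can move to 12, which is L ⇒ W
n=16: can move to 12, which is L ⇒ W
n=17: can move to 10, which is L ⇒ W
n=18: can move to 11, which is L ⇒ W
n=19: can move to 12, which is L ⇒ W
n=20: moves to 17(W), 16(W), 13(W); every one is W ⇒ L
n=21: moves to 18(W), 17(W), 14(W); every one is W ⇒ L
n=22: moves to 19(W), 18(W), 15(W); every one is W ⇒ L
n=23: can move to 20, which is L ⇒ W
n=24: can move to 21, which is L ⇒ W
n=25: can move to 22, which is L ⇒ W
n=26: can move to 22, which is L ⇒ W
n=27: can move to 20, which is L ⇒ W
n=28: can move to 21, which is L ⇒ W
n=29: can move to 22, which is L ⇒ W
n=30: moves to 27(W), 26(W), 23(W); every one is W ⇒ L
n=31: moves to 28(W), 27(W), 24(W); every one is W ⇒ L
n=32: moves to 29(W), 28(W), 25(W); every one is W ⇒ L
n=33: can move to 30, which is L ⇒ W
n=34: can move to 31, which is L ⇒ W
n=35: can move to 32, which is L ⇒ W
n=36: can move to 32, which is L ⇒ W
n=37: can move to 30, which is L ⇒ W
From 37, the L positions reachable in one move are: 30.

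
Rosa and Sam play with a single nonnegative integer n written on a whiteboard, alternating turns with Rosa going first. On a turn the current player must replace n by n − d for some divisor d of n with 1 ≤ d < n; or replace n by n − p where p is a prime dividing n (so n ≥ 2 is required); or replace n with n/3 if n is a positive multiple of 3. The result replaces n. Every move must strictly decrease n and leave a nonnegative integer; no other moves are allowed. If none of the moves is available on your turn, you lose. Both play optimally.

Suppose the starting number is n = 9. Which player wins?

Sam wins.

Classify positions by backward induction: terminal positions (no move available) are L. From any other position, the mover wins iff some move reaches an L.
n=0: no move → L
n=1: no move → L
n=2: →0(L), so W
n=3: →0(L), so W
n=4: →2(W), 3(W) — all W, so L
n=5: →0(L), so W
n=6: →4(L), so W
n=7: →0(L), so W
n=8: →4(L), so W
n=9: →3(W), 6(W), 8(W) — all W, so L
Every move from 9 reaches a W position, so the mover loses.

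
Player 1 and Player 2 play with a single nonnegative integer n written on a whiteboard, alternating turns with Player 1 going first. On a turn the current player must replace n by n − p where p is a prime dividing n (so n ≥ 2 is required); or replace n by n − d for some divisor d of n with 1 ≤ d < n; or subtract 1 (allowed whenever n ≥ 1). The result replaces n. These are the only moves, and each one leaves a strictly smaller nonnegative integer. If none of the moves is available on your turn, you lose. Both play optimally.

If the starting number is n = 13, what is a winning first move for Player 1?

Build the W/L table. Terminal = L. A non-terminal position is W if it has a move to some L; otherwise it is L.
n=0: no move → L
n=1: →0(L), so W
n=2: →0(L), so W
n=3: →0(L), so W
n=4: →2(W), 3(W) — all W, so L
n=5: →0(L), so W
n=6: →4(L), so W
n=7: →0(L), so W
n=8: →4(L), so W
n=9: →6(W), 8(W) — all W, so L
n=10: →9(L), so W
n=11: →0(L), so W
n=12: →9(L), so W
n=13: →0(L), so W
From 13, the L positions reachable in one move are: 0.

Move to 0.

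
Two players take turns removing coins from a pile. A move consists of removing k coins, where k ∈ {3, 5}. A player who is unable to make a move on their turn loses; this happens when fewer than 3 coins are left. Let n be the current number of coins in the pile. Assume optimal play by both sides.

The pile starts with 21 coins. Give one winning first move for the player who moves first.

Positions with no move are L. A position that does have a move is losing for the player to move precisely when every available move leads to a winning position for the opponent. Fill in the labels:
n=0: no move → L
n=1: no move → L
n=2: no move → L
n=3: →0(L), so W
n=4: →1(L), so W
n=5: →2(L), so W
n=6: →1(L), so W
n=7: →2(L), so W
n=8: →5(W), 3(W) — all W, so L
n=9: →6(W), 4(W) — all W, so L
n=10: →7(W), 5(W) — all W, so L
n=11: →8(L), so W
n=12: →9(L), so W
n=13: →10(L), so W
n=14: →9(L), so W
n=15: →10(L), so W
n=16: →13(W), 11(W) — all W, so L
n=17: →14(W), 12(W) — all W, so L
n=18: →15(W), 13(W) — all W, so L
n=19: →16(L), so W
n=20: →17(L), so W
n=21: →18(L), so W
From 21, the L positions reachable in one move are: 18, 16. Any move reaching one of these is winning.

Remove 3, leaving 18.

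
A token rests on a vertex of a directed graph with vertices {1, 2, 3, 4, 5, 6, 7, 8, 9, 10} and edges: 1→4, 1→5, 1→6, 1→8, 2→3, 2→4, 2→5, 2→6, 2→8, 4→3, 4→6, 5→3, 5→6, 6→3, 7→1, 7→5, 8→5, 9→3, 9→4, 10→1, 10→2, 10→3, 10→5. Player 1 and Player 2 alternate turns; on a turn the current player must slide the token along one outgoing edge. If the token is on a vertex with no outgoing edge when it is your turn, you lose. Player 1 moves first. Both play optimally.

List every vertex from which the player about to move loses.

3, 7, 8

Label each position W (a win for the player to move) or L (a loss). A position with no legal move is L; any other position is W exactly when some move reaches an L, and L when every move reaches a W.
Every edge goes from a vertex to one that appears earlier in the order 3, 6, 4, 5, 8, 9, 1, 2, 10, 7, so processing vertices in that order labels each vertex after all of its successors.
3: no outgoing edge → L
6: W (go to 3, an L position)
4: W (go to 3, an L position)
5: W (go to 3, an L position)
8: L (sole option 5(W) is W)
9: W (go to 3, an L position)
1: W (go to 8, an L position)
2: W (go to 8, an L position)
10: W (go to 3, an L position)
7: L (options 1(W), 5(W) are all W)
The losing starting vertices are exactly the entries labelled L in this table (3 of them).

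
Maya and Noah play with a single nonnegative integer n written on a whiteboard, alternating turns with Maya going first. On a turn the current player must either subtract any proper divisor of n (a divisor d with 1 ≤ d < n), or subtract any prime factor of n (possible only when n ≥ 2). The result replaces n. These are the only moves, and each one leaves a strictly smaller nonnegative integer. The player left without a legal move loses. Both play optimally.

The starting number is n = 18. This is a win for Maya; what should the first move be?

Move to 9.

Classify positions by backward induction: terminal positions (no move available) are L. From any other position, the mover wins iff some move reaches an L.
n=0: no move → L
n=1: no move → L
n=2: can move to 0, which is L ⇒ W
n=3: can move to 0, which is L ⇒ W
n=4: moves to 2(W), 3(W); every one is W ⇒ L
n=5: can move to 0, which is L ⇒ W
n=6: can move to 4, which is L ⇒ W
n=7: can move to 0, which is L ⇒ W
n=8: can move to 4, which is L ⇒ W
n=9: moves to 6(W), 8(W); every one is W ⇒ L
n=10: can move to 9, which is L ⇒ W
n=11: can move to 0, which is L ⇒ W
n=12: can move to 9, which is L ⇒ W
n=13: can move to 0, which is L ⇒ W
n=14: moves to 7(W), 12(W), 13(W); every one is W ⇒ L
n=15: can move to 14, which is L ⇒ W
n=16: can move to 14, which is L ⇒ W
n=17: can move to 0, which is L ⇒ W
n=18: can move to 9, which is L ⇒ W
From 18, the L positions reachable in one move are: 9.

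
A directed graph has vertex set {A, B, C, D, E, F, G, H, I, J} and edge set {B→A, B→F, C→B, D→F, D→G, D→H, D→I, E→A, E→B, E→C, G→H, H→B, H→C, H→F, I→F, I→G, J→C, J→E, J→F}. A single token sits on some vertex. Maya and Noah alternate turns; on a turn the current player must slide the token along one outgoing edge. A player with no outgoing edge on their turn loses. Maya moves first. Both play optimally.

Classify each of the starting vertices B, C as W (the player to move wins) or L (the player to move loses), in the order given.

Compute win/loss labels from the base case upward. A position with no move is L. Any other position is W if it can reach an L in one move, else L.
Every edge goes from a vertex to one that appears earlier in the order F, A, B, C, H, E, J, G, I, D, so processing vertices in that order labels each vertex after all of its successors.
F: no outgoing edge → L
A: no outgoing edge → L
B: →A(L), so W
C: →B(W) only, which is W, so L
H: →C(L), so W
E: →C(L), so W
J: →C(L), so W
G: →H(W) only, which is W, so L
I: →G(L), so W
D: →G(L), so W

B: W, C: L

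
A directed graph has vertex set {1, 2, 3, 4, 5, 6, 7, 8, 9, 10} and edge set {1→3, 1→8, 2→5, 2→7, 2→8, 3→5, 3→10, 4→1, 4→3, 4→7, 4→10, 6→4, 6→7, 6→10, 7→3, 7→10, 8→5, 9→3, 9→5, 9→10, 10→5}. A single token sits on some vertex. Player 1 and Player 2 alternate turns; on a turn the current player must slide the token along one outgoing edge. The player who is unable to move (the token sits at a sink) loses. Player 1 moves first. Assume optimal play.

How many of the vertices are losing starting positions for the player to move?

3

Build the W/L table. Terminal = L. A non-terminal position is W if it has a move to some L; otherwise it is L.
Every edge goes from a vertex to one that appears earlier in the order 5, 10, 3, 9, 7, 8, 2, 1, 4, 6, so processing vertices in that order labels each vertex after all of its successors.
5: no outgoing edge → L
10: reaches L-position 5 → W
3: reaches L-position 5 → W
9: reaches L-position 5 → W
7: only reaches 3(W), 10(W), all W → L
8: reaches L-position 5 → W
2: reaches L-position 7 → W
1: only reaches 8(W), 3(W), all W → L
4: reaches L-position 1 → W
6: reaches L-position 7 → W
The L vertices are 1, 5, 7; that is 3 in all.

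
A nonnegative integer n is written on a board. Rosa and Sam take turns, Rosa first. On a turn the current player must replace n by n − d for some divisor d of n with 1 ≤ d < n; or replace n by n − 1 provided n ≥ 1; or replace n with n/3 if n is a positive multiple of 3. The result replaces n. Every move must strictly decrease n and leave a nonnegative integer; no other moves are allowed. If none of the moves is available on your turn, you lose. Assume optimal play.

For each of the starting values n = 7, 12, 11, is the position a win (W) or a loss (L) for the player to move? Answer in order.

Classify positions by backward induction: terminal positions (no move available) are L. From any other position, the mover wins iff some move reaches an L.
n=0: no move → L
n=1: can move to 0, which is L ⇒ W
n=2: the only move is to 1(W), a W ⇒ L
n=3: can move to 2, which is L ⇒ W
n=4: can move to 2, which is L ⇒ W
n=5: the only move is to 4(W), a W ⇒ L
n=6: can move to 2, which is L ⇒ W
n=7: the only move is to 6(W), a W ⇒ L
n=8: can move to 7, which is L ⇒ W
n=9: moves to 3(W), 6(W), 8(W); every one is W ⇒ L
n=10: can move to 5, which is L ⇒ W
n=11: the only move is to 10(W), a W ⇒ L
n=12: can move to 9, which is L ⇒ W

7: L, 12: W, 11: L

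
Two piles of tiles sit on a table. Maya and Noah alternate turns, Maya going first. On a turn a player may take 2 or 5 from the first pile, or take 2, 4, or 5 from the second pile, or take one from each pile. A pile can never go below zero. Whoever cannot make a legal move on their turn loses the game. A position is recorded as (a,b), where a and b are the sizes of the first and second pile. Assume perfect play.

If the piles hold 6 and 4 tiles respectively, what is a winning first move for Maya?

Classify positions by backward induction: terminal positions (no move available) are L. From any other position, the mover wins iff some move reaches an L.
No move ever increases a pile, so every position that can arise here has a ≤ 6 and b ≤ 4; it is enough to label the cells with 0 ≤ a ≤ 6 and 0 ≤ b ≤ 4.
Every move lowers a or b (never raises either), so fill the grid row by row in increasing a, and left to right within a row: each cell's successors are then already labelled.
      b=0  b=1  b=2  b=3  b=4
a=0:    L    L    W    W    W
a=1:    L    W    W    L    W
a=2:    W    W    L    L    W
a=3:    W    L    L    W    W
a=4:    L    L    W    W    W
a=5:    W    W    W    L    L
a=6:    W    W    L    W    W
Cells with no legal move (terminal, hence L): (0,0), (0,1), (1,0).
The remaining L cells, each justified by listing all of its moves:
(1,3): only reaches (1,1)(W), (0,2)(W), all W → L
(2,2): only reaches (0,2)(W), (2,0)(W), (1,1)(W), all W → L
(2,3): only reaches (0,3)(W), (2,1)(W), (1,2)(W), all W → L
(3,1): only reaches (1,1)(W), (2,0)(W), all W → L
(3,2): only reaches (1,2)(W), (3,0)(W), (2,1)(W), all W → L
(4,0): only reaches (2,0)(W), which is W → L
(4,1): only reaches (2,1)(W), (3,0)(W), all W → L
(5,3): only reaches (3,3)(W), (0,3)(W), (5,1)(W), (4,2)(W), all W → L
(5,4): only reaches (3,4)(W), (0,4)(W), (5,2)(W), (5,0)(W), (4,3)(W), all W → L
(6,2): only reaches (4,2)(W), (1,2)(W), (6,0)(W), (5,1)(W), all W → L
Every other cell has at least one move into one of the L cells above, so it is W.
From (6,4), the L positions reachable in one move are: (6,2), (5,3). Any move reaching one of these is winning.

Move to (6,2).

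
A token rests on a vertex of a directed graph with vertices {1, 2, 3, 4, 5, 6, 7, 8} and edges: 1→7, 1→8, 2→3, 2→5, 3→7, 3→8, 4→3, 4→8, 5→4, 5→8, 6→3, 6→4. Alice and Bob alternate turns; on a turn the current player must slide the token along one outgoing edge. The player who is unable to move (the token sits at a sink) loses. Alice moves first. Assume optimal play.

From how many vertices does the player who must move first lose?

4

Classify positions by backward induction: terminal positions (no move available) are L. From any other position, the mover wins iff some move reaches an L.
Every edge goes from a vertex to one that appears earlier in the order 8, 7, 3, 4, 6, 5, 1, 2, so processing vertices in that order labels each vertex after all of its successors.
8: no outgoing edge → L
7: no outgoing edge → L
3: W (go to 7, an L position)
4: W (go to 8, an L position)
6: L (options 4(W), 3(W) are all W)
5: W (go to 8, an L position)
1: W (go to 7, an L position)
2: L (options 5(W), 3(W) are all W)
The L vertices are 2, 6, 7, 8; that is 4 in all.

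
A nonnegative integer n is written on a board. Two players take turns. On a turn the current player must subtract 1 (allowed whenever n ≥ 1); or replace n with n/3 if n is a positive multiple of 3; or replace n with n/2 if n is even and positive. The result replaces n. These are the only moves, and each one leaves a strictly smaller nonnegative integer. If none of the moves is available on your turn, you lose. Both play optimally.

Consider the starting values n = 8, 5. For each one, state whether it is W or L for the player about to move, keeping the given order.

8: W, 5: L

Use the standard recursion: the mover loses at a terminal position; elsewhere, the mover wins exactly when some move hands the opponent an L position.
n=0: no move → L
n=1: →0(L), so W
n=2: →1(W) only, which is W, so L
n=3: →2(L), so W
n=4: →2(L), so W
n=5: →4(W) only, which is W, so L
n=6: →2(L), so W
n=7: →6(W) only, which is W, so L
n=8: →7(L), so W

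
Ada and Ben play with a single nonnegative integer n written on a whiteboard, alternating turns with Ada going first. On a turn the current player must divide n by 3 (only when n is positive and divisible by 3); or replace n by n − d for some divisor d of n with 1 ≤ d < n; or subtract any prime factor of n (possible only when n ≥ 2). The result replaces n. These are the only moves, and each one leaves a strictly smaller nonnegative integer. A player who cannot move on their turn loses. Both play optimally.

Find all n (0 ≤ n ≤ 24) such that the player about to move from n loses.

Build the W/L table. Terminal = L. A non-terminal position is W if it has a move to some L; otherwise it is L.
n=0: no move → L
n=1: no move → L
n=2: →0(L), so W
n=3: →0(L), so W
n=4: →2(W), 3(W) — all W, so L
n=5: →0(L), so W
n=6: →4(L), so W
n=7: →0(L), so W
n=8: →4(L), so W
n=9: →3(W), 6(W), 8(W) — all W, so L
n=10: →9(L), so W
n=11: →0(L), so W
n=12: →4(L), so W
n=13: →0(L), so W
n=14: →7(W), 12(W), 13(W) — all W, so L
n=15: →14(L), so W
n=16: →14(L), so W
n=17: →0(L), so W
n=18: →9(L), so W
n=19: →0(L), so W
n=20: →10(W), 15(W), 16(W), 18(W), 19(W) — all W, so L
n=21: →14(L), so W
n=22: →20(L), so W
n=23: →0(L), so W
n=24: →20(L), so W
The losing starting values of n are exactly the entries labelled L in this table (6 of them).

0, 1, 4, 9, 14, 20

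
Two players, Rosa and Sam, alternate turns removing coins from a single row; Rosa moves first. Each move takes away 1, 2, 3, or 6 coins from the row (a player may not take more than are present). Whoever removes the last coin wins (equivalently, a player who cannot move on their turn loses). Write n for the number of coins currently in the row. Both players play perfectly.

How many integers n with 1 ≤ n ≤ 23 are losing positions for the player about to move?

5

Use the standard recursion: the mover loses at a terminal position; elsewhere, the mover wins exactly when some move hands the opponent an L position.
n=0: no move → L
n=1: W (go to 0, an L position)
n=2: W (go to 0, an L position)
n=3: W (go to 0, an L position)
n=4: L (options 3(W), 2(W), 1(W) are all W)
n=5: W (go to 4, an L position)
n=6: W (go to 4, an L position)
n=7: W (go to 4, an L position)
n=8: L (options 7(W), 6(W), 5(W), 2(W) are all W)
n=9: W (go to 8, an L position)
n=10: W (go to 8, an L position)
n=11: W (go to 8, an L position)
n=12: L (options 11(W), 10(W), 9(W), 6(W) are all W)
n=13: W (go to 12, an L position)
n=14: W (go to 12, an L position)
n=15: W (go to 12, an L position)
n=16: L (options 15(W), 14(W), 13(W), 10(W) are all W)
n=17: W (go to 16, an L position)
n=18: W (go to 16, an L position)
n=19: W (go to 16, an L position)
n=20: L (options 19(W), 18(W), 17(W), 14(W) are all W)
n=21: W (go to 20, an L position)
n=22: W (go to 20, an L position)
n=23: W (go to 20, an L position)
L entries with 1 ≤ n ≤ 23 (n=0 is outside the asked range and is not counted): n = 4, 8, 12, 16, 20; that makes 5.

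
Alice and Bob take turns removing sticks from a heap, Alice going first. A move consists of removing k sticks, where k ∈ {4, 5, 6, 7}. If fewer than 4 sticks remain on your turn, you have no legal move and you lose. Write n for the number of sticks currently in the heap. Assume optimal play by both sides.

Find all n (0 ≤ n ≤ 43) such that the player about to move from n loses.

0, 1, 2, 3, 11, 12, 13, 14, 22, 23, 24, 25, 33, 34, 35, 36

Work bottom-up. With no move the player to move loses. Otherwise the position is W if at least one move leads to an L position for the opponent, and L if every move leads to a W.
n=0: no move → L
n=1: no move → L
n=2: no move → L
n=3: no move → L
n=4: can move to 0, which is L ⇒ W
n=5: can move to 1, which is L ⇒ W
n=6: can move to 2, which is L ⇒ W
n=7: can move to 3, which is L ⇒ W
n=8: can move to 3, which is L ⇒ W
n=9: can move to 3, which is L ⇒ W
n=10: can move to 3, which is L ⇒ W
n=11: moves to 7(W), 6(W), 5(W), 4(W); every one is W ⇒ L
n=12: moves to 8(W), 7(W), 6(W), 5(W); every one is W ⇒ L
n=13: moves to 9(W), 8(W), 7(W), 6(W); every one is W ⇒ L
n=14: moves to 10(W), 9(W), 8(W), 7(W); every one is W ⇒ L
n=15: can move to 11, which is L ⇒ W
n=16: can move to 12, which is L ⇒ W
n=17: can move to 13, which is L ⇒ W
n=18: can move to 14, which is L ⇒ W
n=19: can move to 14, which is L ⇒ W
n=20: can move to 14, which is L ⇒ W
n=21: can move to 14, which is L ⇒ W
n=22: moves to 18(W), 17(W), 16(W), 15(W); every one is W ⇒ L
n=23: moves to 19(W), 18(W), 17(W), 16(W); every one is W ⇒ L
n=24: moves to 20(W), 19(W), 18(W), 17(W); every one is W ⇒ L
n=25: moves to 21(W), 20(W), 19(W), 18(W); every one is W ⇒ L
n=26: can move to 22, which is L ⇒ W
n=27: can move to 23, which is L ⇒ W
n=28: can move to 24, which is L ⇒ W
n=29: can move to 25, which is L ⇒ W
n=30: can move to 25, which is L ⇒ W
n=31: can move to 25, which is L ⇒ W
n=32: can move to 25, which is L ⇒ W
n=33: moves to 29(W), 28(W), 27(W), 26(W); every one is W ⇒ L
n=34: moves to 30(W), 29(W), 28(W), 27(W); every one is W ⇒ L
n=35: moves to 31(W), 30(W), 29(W), 28(W); every one is W ⇒ L
n=36: moves to 32(W), 31(W), 30(W), 29(W); every one is W ⇒ L
n=37: can move to 33, which is L ⇒ W
n=38: can move to 34, which is L ⇒ W
n=39: can move to 35, which is L ⇒ W
n=40: can move to 36, which is L ⇒ W
n=41: can move to 36, which is L ⇒ W
n=42: can move to 36, which is L ⇒ W
n=43: can move to 36, which is L ⇒ W
The losing starting values of n are exactly the entries labelled L in this table (16 of them).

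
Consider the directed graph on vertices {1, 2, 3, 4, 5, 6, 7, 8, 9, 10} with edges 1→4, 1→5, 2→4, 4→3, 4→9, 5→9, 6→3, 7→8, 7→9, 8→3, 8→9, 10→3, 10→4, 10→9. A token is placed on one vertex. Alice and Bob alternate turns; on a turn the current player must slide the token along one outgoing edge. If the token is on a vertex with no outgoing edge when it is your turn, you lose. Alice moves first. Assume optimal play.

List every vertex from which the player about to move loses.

Positions with no move are L. A position that does have a move is losing for the player to move precisely when every available move leads to a winning position for the opponent. Fill in the labels:
Every edge goes from a vertex to one that appears earlier in the order 3, 9, 4, 10, 6, 5, 8, 2, 7, 1, so processing vertices in that order labels each vertex after all of its successors.
3: no outgoing edge → L
9: no outgoing edge → L
4: reaches L-position 9 → W
10: reaches L-position 9 → W
6: reaches L-position 3 → W
5: reaches L-position 9 → W
8: reaches L-position 9 → W
2: only reaches 4(W), which is W → L
7: reaches L-position 9 → W
1: only reaches 5(W), 4(W), all W → L
The losing starting vertices are exactly the entries labelled L in this table (4 of them).

1, 2, 3, 9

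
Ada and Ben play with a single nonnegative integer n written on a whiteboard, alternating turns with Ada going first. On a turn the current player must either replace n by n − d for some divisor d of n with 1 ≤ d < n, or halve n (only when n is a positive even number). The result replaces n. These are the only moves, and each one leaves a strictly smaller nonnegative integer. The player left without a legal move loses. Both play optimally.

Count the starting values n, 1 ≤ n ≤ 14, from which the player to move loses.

Use the standard recursion: the mover loses at a terminal position; elsewhere, the mover wins exactly when some move hands the opponent an L position.
n=0: no move → L
n=1: no move → L
n=2: can move to 1, which is L ⇒ W
n=3: the only move is to 2(W), a W ⇒ L
n=4: can move to 3, which is L ⇒ W
n=5: the only move is to 4(W), a W ⇒ L
n=6: can move to 3, which is L ⇒ W
n=7: the only move is to 6(W), a W ⇒ L
n=8: can move to 7, which is L ⇒ W
n=9: moves to 6(W), 8(W); every one is W ⇒ L
n=10: can move to 5, which is L ⇒ W
n=11: the only move is to 10(W), a W ⇒ L
n=12: can move to 9, which is L ⇒ W
n=13: the only move is to 12(W), a W ⇒ L
n=14: can move to 7, which is L ⇒ W
L entries with 1 ≤ n ≤ 14 (n=0 is outside the asked range and is not counted): n = 1, 3, 5, 7, 9, 11, 13; that makes 7.

7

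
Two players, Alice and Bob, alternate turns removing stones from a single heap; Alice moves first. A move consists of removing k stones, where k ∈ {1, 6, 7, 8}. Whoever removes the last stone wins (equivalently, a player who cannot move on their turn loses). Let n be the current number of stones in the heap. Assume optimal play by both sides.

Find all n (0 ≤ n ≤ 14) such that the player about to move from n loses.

Compute win/loss labels from the base case upward. A position with no move is L. Any other position is W if it can reach an L in one move, else L.
n=0: no move → L
n=1: reaches L-position 0 → W
n=2: only reaches 1(W), which is W → L
n=3: reaches L-position 2 → W
n=4: only reaches 3(W), which is W → L
n=5: reaches L-position 4 → W
n=6: reaches L-position 0 → W
n=7: reaches L-position 0 → W
n=8: reaches L-position 2 → W
n=9: reaches L-position 2 → W
n=10: reaches L-position 4 → W
n=11: reaches L-position 4 → W
n=12: reaches L-position 4 → W
n=13: only reaches 12(W), 7(W), 6(W), 5(W), all W → L
n=14: reaches L-position 13 → W
The losing starting values of n are exactly the entries labelled L in this table (4 of them).

0, 2, 4, 13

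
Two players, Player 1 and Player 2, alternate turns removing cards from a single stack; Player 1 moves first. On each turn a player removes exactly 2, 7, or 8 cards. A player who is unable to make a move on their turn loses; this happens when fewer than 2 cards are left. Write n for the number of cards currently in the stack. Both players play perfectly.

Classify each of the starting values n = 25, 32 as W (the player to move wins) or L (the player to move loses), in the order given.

25: L, 32: W

Compute win/loss labels from the base case upward. A position with no move is L. Any other position is W if it can reach an L in one move, else L.
n=0: no move → L
n=1: no move → L
n=2: can move to 0, which is L ⇒ W
n=3: can move to 1, which is L ⇒ W
n=4: the only move is to 2(W), a W ⇒ L
n=5: the only move is to 3(W), a W ⇒ L
n=6: can move to 4, which is L ⇒ W
n=7: can move to 5, which is L ⇒ W
n=8: can move to 1, which is L ⇒ W
n=9: can move to 1, which is L ⇒ W
n=10: moves to 8(W), 3(W), 2(W); every one is W ⇒ L
n=11: can move to 4, which is L ⇒ W
n=12: can move to 10, which is L ⇒ W
n=13: can move to 5, which is L ⇒ W
n=14: moves to 12(W), 7(W), 6(W); every one is W ⇒ L
n=15: moves to 13(W), 8(W), 7(W); every one is W ⇒ L
n=16: can move to 14, which is L ⇒ W
n=17: can move to 15, which is L ⇒ W
n=18: can move to 10, which is L ⇒ W
n=19: moves to 17(W), 12(W), 11(W); every one is W ⇒ L
n=20: moves to 18(W), 13(W), 12(W); every one is W ⇒ L
n=21: can move to 19, which is L ⇒ W
n=22: can move to 20, which is L ⇒ W
n=23: can move to 15, which is L ⇒ W
n=24: moves to 22(W), 17(W), 16(W); every one is W ⇒ L
n=25: moves to 23(W), 18(W), 17(W); every one is W ⇒ L
n=26: can move to 24, which is L ⇒ W
n=27: can move to 25, which is L ⇒ W
n=28: can move to 20, which is L ⇒ W
n=29: moves to 27(W), 22(W), 21(W); every one is W ⇒ L
n=30: moves to 28(W), 23(W), 22(W); every one is W ⇒ L
n=31: can move to 29, which is L ⇒ W
n=32: can move to 30, which is L ⇒ W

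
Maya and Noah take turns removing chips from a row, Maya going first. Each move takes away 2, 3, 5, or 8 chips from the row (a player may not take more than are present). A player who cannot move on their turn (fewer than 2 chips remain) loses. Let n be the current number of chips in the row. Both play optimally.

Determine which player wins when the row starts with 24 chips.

Work bottom-up. With no move the player to move loses. Otherwise the position is W if at least one move leads to an L position for the opponent, and L if every move leads to a W.
n=0: no move → L
n=1: no move → L
n=2: →0(L), so W
n=3: →1(L), so W
n=4: →1(L), so W
n=5: →0(L), so W
n=6: →1(L), so W
n=7: →5(W), 4(W), 2(W) — all W, so L
n=8: →0(L), so W
n=9: →7(L), so W
n=10: →7(L), so W
n=11: →9(W), 8(W), 6(W), 3(W) — all W, so L
n=12: →7(L), so W
n=13: →11(L), so W
n=14: →11(L), so W
n=15: →7(L), so W
n=16: →11(L), so W
n=17: →15(W), 14(W), 12(W), 9(W) — all W, so L
n=18: →16(W), 15(W), 13(W), 10(W) — all W, so L
n=19: →17(L), so W
n=20: →18(L), so W
n=21: →18(L), so W
n=22: →17(L), so W
n=23: →18(L), so W
n=24: →22(W), 21(W), 19(W), 16(W) — all W, so L
Every move from 24 reaches a W position, so the mover loses.

Noah wins.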